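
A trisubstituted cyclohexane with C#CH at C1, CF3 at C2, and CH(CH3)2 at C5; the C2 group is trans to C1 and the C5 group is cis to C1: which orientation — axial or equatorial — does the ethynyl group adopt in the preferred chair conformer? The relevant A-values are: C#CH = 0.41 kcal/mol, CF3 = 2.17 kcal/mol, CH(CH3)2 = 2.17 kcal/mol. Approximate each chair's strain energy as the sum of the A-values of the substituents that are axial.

Chair I (ethynyl axial, trifluoromethyl axial, isopropyl axial): E = 4.75 kcal/mol.
Chair II (ethynyl equatorial, trifluoromethyl equatorial, isopropyl equatorial): E = 0.00 kcal/mol.
Chair II is the more stable (lower-energy) conformer, and in that chair the ethynyl group is equatorial.

equatorial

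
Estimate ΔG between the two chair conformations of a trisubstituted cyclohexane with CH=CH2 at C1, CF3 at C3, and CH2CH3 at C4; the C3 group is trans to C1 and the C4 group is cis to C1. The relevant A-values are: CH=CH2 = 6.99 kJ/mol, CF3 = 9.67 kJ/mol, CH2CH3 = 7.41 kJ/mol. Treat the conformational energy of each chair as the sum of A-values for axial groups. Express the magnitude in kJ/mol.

10.09 kJ/mol

Chair I (vinyl axial, trifluoromethyl equatorial, ethyl equatorial): E = 6.99 kJ/mol.
Chair II (vinyl equatorial, trifluoromethyl axial, ethyl axial): E = 17.08 kJ/mol.
ΔE = 17.08 − 6.99 = 10.09 kJ/mol; chair I is more stable.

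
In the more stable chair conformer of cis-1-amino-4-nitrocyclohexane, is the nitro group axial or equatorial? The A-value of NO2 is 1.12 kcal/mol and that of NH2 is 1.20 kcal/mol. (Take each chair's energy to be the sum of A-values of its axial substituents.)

C1 and C4 have opposite parity, so for the cis isomer the two substituents are one axial and one equatorial in each chair.
Chair I (nitro axial, amino equatorial): E = 1.12 kcal/mol.
Chair II (nitro equatorial, amino axial): E = 1.20 kcal/mol.
Chair I is the more stable (lower-energy) conformer, and in that chair the nitro group is axial.

axial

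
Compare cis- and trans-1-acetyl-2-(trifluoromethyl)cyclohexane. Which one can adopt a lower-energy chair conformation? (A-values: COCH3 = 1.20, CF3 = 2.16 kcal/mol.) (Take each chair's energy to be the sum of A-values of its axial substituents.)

trans

At 1,2 positions (parity opposite): cis → (a,e or e,a); trans → (e,e or a,a).
Best chair for cis: E = 1.20 kcal/mol; best chair for trans: E = 0.00 kcal/mol.
The trans isomer is lower by 1.20 kcal/mol.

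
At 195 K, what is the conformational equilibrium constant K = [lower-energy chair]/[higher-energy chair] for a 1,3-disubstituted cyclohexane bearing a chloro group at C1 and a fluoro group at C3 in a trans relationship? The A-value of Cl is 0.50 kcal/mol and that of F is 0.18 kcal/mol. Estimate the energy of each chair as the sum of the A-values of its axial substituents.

K ≈ 2.28

C1 and C3 have the same parity, so for the trans isomer the two substituents are one axial and one equatorial in each chair.
Chair I (chloro axial, fluoro equatorial): E = 0.50 kcal/mol; chair II (chloro equatorial, fluoro axial): E = 0.18 kcal/mol.
ΔG = 0.32 kcal/mol between the two chairs.
K = exp(ΔG/RT) with R = 1.987×10⁻³ kcal mol⁻¹ K⁻¹ and T = 195 K gives K ≈ 2.28.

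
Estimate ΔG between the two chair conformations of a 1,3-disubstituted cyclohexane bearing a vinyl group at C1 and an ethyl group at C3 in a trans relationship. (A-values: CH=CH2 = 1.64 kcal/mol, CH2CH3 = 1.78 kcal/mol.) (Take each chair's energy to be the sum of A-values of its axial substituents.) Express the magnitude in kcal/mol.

0.14 kcal/mol

C1 and C3 have the same parity, so for the trans isomer the two substituents are one axial and one equatorial in each chair.
Chair I (vinyl axial, ethyl equatorial): E = 1.64 kcal/mol.
Chair II (vinyl equatorial, ethyl axial): E = 1.78 kcal/mol.
ΔE = 1.78 − 1.64 = 0.14 kcal/mol; chair I is more stable.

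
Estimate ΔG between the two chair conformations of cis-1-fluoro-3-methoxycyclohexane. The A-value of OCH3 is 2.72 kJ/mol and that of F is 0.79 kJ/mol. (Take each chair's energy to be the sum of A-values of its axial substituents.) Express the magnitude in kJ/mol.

3.51 kJ/mol

C1 and C3 have the same parity, so for the cis isomer the two substituents are e,e in one chair and a,a in the other.
Chair I (methoxy axial, fluoro axial): E = 3.51 kJ/mol.
Chair II (methoxy equatorial, fluoro equatorial): E = 0.00 kJ/mol.
ΔE = 3.51 − 0.00 = 3.51 kJ/mol; chair II is more stable.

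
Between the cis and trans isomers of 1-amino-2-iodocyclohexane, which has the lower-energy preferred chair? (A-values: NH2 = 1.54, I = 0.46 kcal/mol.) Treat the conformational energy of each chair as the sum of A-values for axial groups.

trans

At 1,2 positions (parity opposite): cis → (a,e or e,a); trans → (e,e or a,a).
Best chair for cis: E = 0.46 kcal/mol; best chair for trans: E = 0.00 kcal/mol.
The trans isomer is lower by 0.46 kcal/mol.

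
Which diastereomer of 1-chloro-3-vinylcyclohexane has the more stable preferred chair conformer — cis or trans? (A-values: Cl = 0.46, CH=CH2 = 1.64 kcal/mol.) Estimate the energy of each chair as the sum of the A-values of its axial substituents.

At 1,3 positions (parity same): cis → (e,e or a,a); trans → (a,e or e,a).
Best chair for cis: E = 0.00 kcal/mol; best chair for trans: E = 0.46 kcal/mol.
The cis isomer is lower by 0.46 kcal/mol.

cis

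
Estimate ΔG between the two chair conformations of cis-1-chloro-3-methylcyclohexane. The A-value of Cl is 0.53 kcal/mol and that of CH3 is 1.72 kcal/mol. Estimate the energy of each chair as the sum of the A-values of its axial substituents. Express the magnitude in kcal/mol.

2.25 kcal/mol

C1 and C3 have the same parity, so for the cis isomer the two substituents are e,e in one chair and a,a in the other.
Chair I (chloro axial, methyl axial): E = 2.25 kcal/mol.
Chair II (chloro equatorial, methyl equatorial): E = 0.00 kcal/mol.
ΔE = 2.25 − 0.00 = 2.25 kcal/mol; chair II is more stable.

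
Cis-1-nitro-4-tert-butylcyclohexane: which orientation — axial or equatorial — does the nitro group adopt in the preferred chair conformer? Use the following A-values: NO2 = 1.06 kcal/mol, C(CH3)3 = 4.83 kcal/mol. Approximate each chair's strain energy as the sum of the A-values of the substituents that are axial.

C1 and C4 have opposite parity, so for the cis isomer the two substituents are one axial and one equatorial in each chair.
Chair I (nitro axial, tert-butyl equatorial): E = 1.06 kcal/mol.
Chair II (nitro equatorial, tert-butyl axial): E = 4.83 kcal/mol.
Chair I is the more stable (lower-energy) conformer, and in that chair the nitro group is axial.

axial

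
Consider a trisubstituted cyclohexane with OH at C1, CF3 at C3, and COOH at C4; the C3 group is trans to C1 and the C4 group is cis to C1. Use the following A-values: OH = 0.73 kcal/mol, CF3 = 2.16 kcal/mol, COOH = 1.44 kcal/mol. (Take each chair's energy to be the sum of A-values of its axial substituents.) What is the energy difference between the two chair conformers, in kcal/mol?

2.87 kcal/mol

Chair I (hydroxyl axial, trifluoromethyl equatorial, carboxyl equatorial): E = 0.73 kcal/mol.
Chair II (hydroxyl equatorial, trifluoromethyl axial, carboxyl axial): E = 3.60 kcal/mol.
ΔE = 3.60 − 0.73 = 2.87 kcal/mol; chair I is more stable.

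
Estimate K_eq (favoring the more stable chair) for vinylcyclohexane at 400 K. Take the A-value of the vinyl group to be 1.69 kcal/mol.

K ≈ 8.38

One chair has the vinyl group axial (E = 1.69 kcal/mol) and the other has it equatorial (E = 0).
ΔG = 1.69 kcal/mol between the two chairs.
K = exp(ΔG/RT) with R = 1.987×10⁻³ kcal mol⁻¹ K⁻¹ and T = 400 K gives K ≈ 8.38.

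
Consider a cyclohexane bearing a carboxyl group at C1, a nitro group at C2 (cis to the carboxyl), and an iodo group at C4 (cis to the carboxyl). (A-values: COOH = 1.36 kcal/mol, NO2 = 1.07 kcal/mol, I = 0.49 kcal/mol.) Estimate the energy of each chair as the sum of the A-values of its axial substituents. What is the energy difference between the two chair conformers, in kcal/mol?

0.20 kcal/mol

Chair I (carboxyl axial, nitro equatorial, iodo equatorial): E = 1.36 kcal/mol.
Chair II (carboxyl equatorial, nitro axial, iodo axial): E = 1.56 kcal/mol.
ΔE = 1.56 − 1.36 = 0.20 kcal/mol; chair I is more stable.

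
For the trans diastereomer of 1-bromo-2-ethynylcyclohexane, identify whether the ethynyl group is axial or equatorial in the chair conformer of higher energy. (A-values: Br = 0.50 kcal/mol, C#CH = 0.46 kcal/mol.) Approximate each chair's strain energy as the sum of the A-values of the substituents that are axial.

C1 and C2 have opposite parity, so for the trans isomer the two substituents are e,e in one chair and a,a in the other.
Chair I (bromo axial, ethynyl axial): E = 0.96 kcal/mol.
Chair II (bromo equatorial, ethynyl equatorial): E = 0.00 kcal/mol.
Chair I is the less stable (higher-energy) conformer, and in that chair the ethynyl group is axial.

axial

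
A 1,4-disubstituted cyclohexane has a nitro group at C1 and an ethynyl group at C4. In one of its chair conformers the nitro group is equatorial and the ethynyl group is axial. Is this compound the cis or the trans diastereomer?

C1 and C4 have opposite parity, so their axial bonds point in opposite directions.
With opposite-parity carbons, two substituents on the same face are one axial and one equatorial; opposite faces give both axial or both equatorial.
Here the groups are equatorial/axial → same face → cis.

cis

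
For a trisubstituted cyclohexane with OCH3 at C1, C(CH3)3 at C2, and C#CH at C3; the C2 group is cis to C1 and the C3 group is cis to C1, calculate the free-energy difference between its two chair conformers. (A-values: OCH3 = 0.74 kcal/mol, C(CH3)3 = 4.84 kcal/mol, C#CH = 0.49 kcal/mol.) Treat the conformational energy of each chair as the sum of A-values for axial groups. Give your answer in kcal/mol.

3.61 kcal/mol

Chair I (methoxy axial, tert-butyl equatorial, ethynyl axial): E = 1.23 kcal/mol.
Chair II (methoxy equatorial, tert-butyl axial, ethynyl equatorial): E = 4.84 kcal/mol.
ΔE = 4.84 − 1.23 = 3.61 kcal/mol; chair I is more stable.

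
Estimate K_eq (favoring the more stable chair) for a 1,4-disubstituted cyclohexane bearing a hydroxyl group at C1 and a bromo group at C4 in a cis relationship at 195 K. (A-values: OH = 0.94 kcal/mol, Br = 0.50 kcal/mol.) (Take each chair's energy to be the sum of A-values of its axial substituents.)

C1 and C4 have opposite parity, so for the cis isomer the two substituents are one axial and one equatorial in each chair.
Chair I (hydroxyl axial, bromo equatorial): E = 0.94 kcal/mol; chair II (hydroxyl equatorial, bromo axial): E = 0.50 kcal/mol.
ΔG = 0.44 kcal/mol between the two chairs.
K = exp(ΔG/RT) with R = 1.987×10⁻³ kcal mol⁻¹ K⁻¹ and T = 195 K gives K ≈ 3.11.

K ≈ 3.11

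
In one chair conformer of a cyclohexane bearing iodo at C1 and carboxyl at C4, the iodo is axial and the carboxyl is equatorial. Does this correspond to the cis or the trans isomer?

cis

C1 and C4 have opposite parity, so their axial bonds point in opposite directions.
With opposite-parity carbons, two substituents on the same face are one axial and one equatorial; opposite faces give both axial or both equatorial.
Here the groups are axial/equatorial → same face → cis.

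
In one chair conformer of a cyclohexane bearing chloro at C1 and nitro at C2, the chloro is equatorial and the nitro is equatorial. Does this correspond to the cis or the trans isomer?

C1 and C2 have opposite parity, so their axial bonds point in opposite directions.
With opposite-parity carbons, two substituents on the same face are one axial and one equatorial; opposite faces give both axial or both equatorial.
Here the groups are equatorial/equatorial → opposite face → trans.

trans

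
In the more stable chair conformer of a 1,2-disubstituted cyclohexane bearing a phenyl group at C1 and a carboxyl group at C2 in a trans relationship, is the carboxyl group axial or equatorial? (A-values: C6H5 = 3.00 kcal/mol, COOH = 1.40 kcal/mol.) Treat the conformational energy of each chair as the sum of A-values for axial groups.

equatorial

C1 and C2 have opposite parity, so for the trans isomer the two substituents are e,e in one chair and a,a in the other.
Chair I (phenyl axial, carboxyl axial): E = 4.40 kcal/mol.
Chair II (phenyl equatorial, carboxyl equatorial): E = 0.00 kcal/mol.
Chair II is the more stable (lower-energy) conformer, and in that chair the carboxyl group is equatorial.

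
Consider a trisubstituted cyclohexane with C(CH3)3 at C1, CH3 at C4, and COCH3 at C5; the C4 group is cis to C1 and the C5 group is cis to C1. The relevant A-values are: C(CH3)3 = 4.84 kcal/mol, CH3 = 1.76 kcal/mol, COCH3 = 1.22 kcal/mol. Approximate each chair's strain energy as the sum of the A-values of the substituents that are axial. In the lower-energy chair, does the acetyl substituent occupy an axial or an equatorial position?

Chair I (tert-butyl axial, methyl equatorial, acetyl axial): E = 6.06 kcal/mol.
Chair II (tert-butyl equatorial, methyl axial, acetyl equatorial): E = 1.76 kcal/mol.
Chair II is the more stable (lower-energy) conformer, and in that chair the acetyl group is equatorial.

equatorial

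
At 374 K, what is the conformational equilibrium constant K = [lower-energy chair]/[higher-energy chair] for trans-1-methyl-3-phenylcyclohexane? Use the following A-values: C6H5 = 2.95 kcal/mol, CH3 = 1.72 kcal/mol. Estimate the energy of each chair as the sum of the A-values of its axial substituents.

K ≈ 5.23

C1 and C3 have the same parity, so for the trans isomer the two substituents are one axial and one equatorial in each chair.
Chair I (phenyl axial, methyl equatorial): E = 2.95 kcal/mol; chair II (phenyl equatorial, methyl axial): E = 1.72 kcal/mol.
ΔG = 1.23 kcal/mol between the two chairs.
K = exp(ΔG/RT) with R = 1.987×10⁻³ kcal mol⁻¹ K⁻¹ and T = 374 K gives K ≈ 5.23.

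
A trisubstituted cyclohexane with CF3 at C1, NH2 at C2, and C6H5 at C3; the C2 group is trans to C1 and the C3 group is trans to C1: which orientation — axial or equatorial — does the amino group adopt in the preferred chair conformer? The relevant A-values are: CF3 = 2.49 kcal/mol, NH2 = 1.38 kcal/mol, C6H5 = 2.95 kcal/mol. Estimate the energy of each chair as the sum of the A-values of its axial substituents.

Chair I (trifluoromethyl axial, amino axial, phenyl equatorial): E = 3.87 kcal/mol.
Chair II (trifluoromethyl equatorial, amino equatorial, phenyl axial): E = 2.95 kcal/mol.
Chair II is the more stable (lower-energy) conformer, and in that chair the amino group is equatorial.

equatorial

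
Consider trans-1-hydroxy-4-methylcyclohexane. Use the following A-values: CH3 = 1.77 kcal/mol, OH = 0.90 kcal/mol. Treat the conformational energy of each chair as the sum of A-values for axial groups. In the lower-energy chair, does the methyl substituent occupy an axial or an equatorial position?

C1 and C4 have opposite parity, so for the trans isomer the two substituents are e,e in one chair and a,a in the other.
Chair I (methyl axial, hydroxyl axial): E = 2.67 kcal/mol.
Chair II (methyl equatorial, hydroxyl equatorial): E = 0.00 kcal/mol.
Chair II is the more stable (lower-energy) conformer, and in that chair the methyl group is equatorial.

equatorial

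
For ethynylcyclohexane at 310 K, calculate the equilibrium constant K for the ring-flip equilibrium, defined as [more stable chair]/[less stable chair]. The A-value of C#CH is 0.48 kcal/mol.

K ≈ 2.18

One chair has the ethynyl group axial (E = 0.48 kcal/mol) and the other has it equatorial (E = 0).
ΔG = 0.48 kcal/mol between the two chairs.
K = exp(ΔG/RT) with R = 1.987×10⁻³ kcal mol⁻¹ K⁻¹ and T = 310 K gives K ≈ 2.18.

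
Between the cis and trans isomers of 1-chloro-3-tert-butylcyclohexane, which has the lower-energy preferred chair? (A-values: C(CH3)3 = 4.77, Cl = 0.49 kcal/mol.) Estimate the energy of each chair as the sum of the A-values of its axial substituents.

cis

At 1,3 positions (parity same): cis → (e,e or a,a); trans → (a,e or e,a).
Best chair for cis: E = 0.00 kcal/mol; best chair for trans: E = 0.49 kcal/mol.
The cis isomer is lower by 0.49 kcal/mol.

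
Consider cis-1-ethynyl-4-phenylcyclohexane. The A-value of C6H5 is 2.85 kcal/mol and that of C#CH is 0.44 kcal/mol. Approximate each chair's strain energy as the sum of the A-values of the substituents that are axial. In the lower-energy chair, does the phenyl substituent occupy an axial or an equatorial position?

equatorial

C1 and C4 have opposite parity, so for the cis isomer the two substituents are one axial and one equatorial in each chair.
Chair I (phenyl axial, ethynyl equatorial): E = 2.85 kcal/mol.
Chair II (phenyl equatorial, ethynyl axial): E = 0.44 kcal/mol.
Chair II is the more stable (lower-energy) conformer, and in that chair the phenyl group is equatorial.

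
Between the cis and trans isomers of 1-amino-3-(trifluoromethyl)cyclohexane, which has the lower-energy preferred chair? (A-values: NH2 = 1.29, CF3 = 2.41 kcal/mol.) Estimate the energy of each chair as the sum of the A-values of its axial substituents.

At 1,3 positions (parity same): cis → (e,e or a,a); trans → (a,e or e,a).
Best chair for cis: E = 0.00 kcal/mol; best chair for trans: E = 1.29 kcal/mol.
The cis isomer is lower by 1.29 kcal/mol.

cis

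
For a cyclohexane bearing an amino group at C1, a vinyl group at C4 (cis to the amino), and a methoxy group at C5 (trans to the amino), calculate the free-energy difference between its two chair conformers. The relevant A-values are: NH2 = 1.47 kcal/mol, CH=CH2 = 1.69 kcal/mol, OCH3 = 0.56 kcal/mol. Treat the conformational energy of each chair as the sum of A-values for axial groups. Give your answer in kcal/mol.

0.78 kcal/mol

Chair I (amino axial, vinyl equatorial, methoxy equatorial): E = 1.47 kcal/mol.
Chair II (amino equatorial, vinyl axial, methoxy axial): E = 2.25 kcal/mol.
ΔE = 2.25 − 1.47 = 0.78 kcal/mol; chair I is more stable.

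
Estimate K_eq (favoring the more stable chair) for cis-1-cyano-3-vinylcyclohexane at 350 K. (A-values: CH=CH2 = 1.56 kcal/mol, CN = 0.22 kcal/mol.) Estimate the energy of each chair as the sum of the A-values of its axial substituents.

K ≈ 12.9

C1 and C3 have the same parity, so for the cis isomer the two substituents are e,e in one chair and a,a in the other.
Chair I (vinyl axial, cyano axial): E = 1.78 kcal/mol; chair II (vinyl equatorial, cyano equatorial): E = 0.00 kcal/mol.
ΔG = 1.78 kcal/mol between the two chairs.
K = exp(ΔG/RT) with R = 1.987×10⁻³ kcal mol⁻¹ K⁻¹ and T = 350 K gives K ≈ 12.9.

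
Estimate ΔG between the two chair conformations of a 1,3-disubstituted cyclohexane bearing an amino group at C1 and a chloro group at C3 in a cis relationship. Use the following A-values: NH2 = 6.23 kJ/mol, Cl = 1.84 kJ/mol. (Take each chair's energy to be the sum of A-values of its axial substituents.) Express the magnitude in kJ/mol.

8.07 kJ/mol

C1 and C3 have the same parity, so for the cis isomer the two substituents are e,e in one chair and a,a in the other.
Chair I (amino axial, chloro axial): E = 8.07 kJ/mol.
Chair II (amino equatorial, chloro equatorial): E = 0.00 kJ/mol.
ΔE = 8.07 − 0.00 = 8.07 kJ/mol; chair II is more stable.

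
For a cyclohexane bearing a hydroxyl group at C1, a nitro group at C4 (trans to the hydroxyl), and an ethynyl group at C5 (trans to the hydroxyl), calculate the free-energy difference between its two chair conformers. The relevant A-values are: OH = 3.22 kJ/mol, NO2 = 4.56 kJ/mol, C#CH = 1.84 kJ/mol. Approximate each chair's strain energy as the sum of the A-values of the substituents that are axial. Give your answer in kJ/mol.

5.94 kJ/mol

Chair I (hydroxyl axial, nitro axial, ethynyl equatorial): E = 7.78 kJ/mol.
Chair II (hydroxyl equatorial, nitro equatorial, ethynyl axial): E = 1.84 kJ/mol.
ΔE = 7.78 − 1.84 = 5.94 kJ/mol; chair II is more stable.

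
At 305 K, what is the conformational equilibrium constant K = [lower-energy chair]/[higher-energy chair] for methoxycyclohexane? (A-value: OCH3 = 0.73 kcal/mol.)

One chair has the methoxy group axial (E = 0.73 kcal/mol) and the other has it equatorial (E = 0).
ΔG = 0.73 kcal/mol between the two chairs.
K = exp(ΔG/RT) with R = 1.987×10⁻³ kcal mol⁻¹ K⁻¹ and T = 305 K gives K ≈ 3.34.

K ≈ 3.34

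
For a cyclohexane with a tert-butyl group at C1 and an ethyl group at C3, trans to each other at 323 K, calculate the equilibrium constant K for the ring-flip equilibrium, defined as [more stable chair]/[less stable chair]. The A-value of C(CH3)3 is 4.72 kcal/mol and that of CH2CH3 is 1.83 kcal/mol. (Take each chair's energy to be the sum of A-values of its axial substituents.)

K ≈ 90.3

C1 and C3 have the same parity, so for the trans isomer the two substituents are one axial and one equatorial in each chair.
Chair I (tert-butyl axial, ethyl equatorial): E = 4.72 kcal/mol; chair II (tert-butyl equatorial, ethyl axial): E = 1.83 kcal/mol.
ΔG = 2.89 kcal/mol between the two chairs.
K = exp(ΔG/RT) with R = 1.987×10⁻³ kcal mol⁻¹ K⁻¹ and T = 323 K gives K ≈ 90.3.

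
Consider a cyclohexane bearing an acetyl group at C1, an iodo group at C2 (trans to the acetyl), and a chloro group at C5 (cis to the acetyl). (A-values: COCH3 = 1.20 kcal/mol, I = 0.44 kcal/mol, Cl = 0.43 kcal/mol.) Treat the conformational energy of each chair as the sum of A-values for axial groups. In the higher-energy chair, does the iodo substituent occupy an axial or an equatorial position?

axial

Chair I (acetyl axial, iodo axial, chloro axial): E = 2.07 kcal/mol.
Chair II (acetyl equatorial, iodo equatorial, chloro equatorial): E = 0.00 kcal/mol.
Chair I is the less stable (higher-energy) conformer, and in that chair the iodo group is axial.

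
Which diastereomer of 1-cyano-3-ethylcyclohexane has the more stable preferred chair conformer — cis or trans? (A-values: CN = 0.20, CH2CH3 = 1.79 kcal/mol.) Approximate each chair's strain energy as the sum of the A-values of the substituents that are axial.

At 1,3 positions (parity same): cis → (e,e or a,a); trans → (a,e or e,a).
Best chair for cis: E = 0.00 kcal/mol; best chair for trans: E = 0.20 kcal/mol.
The cis isomer is lower by 0.20 kcal/mol.

cis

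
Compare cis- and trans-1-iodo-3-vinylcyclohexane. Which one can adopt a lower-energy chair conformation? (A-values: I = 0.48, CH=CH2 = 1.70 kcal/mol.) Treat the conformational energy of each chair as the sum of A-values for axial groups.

At 1,3 positions (parity same): cis → (e,e or a,a); trans → (a,e or e,a).
Best chair for cis: E = 0.00 kcal/mol; best chair for trans: E = 0.48 kcal/mol.
The cis isomer is lower by 0.48 kcal/mol.

cis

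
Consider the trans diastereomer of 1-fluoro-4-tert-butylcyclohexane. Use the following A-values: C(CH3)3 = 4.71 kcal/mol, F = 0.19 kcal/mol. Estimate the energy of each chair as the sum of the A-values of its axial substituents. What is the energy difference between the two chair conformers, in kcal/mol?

4.90 kcal/mol

C1 and C4 have opposite parity, so for the trans isomer the two substituents are e,e in one chair and a,a in the other.
Chair I (tert-butyl axial, fluoro axial): E = 4.90 kcal/mol.
Chair II (tert-butyl equatorial, fluoro equatorial): E = 0.00 kcal/mol.
ΔE = 4.90 − 0.00 = 4.90 kcal/mol; chair II is more stable.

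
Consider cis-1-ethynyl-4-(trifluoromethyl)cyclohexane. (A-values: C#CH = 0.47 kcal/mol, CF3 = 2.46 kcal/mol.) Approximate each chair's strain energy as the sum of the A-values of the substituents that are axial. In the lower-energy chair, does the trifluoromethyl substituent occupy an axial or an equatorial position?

equatorial

C1 and C4 have opposite parity, so for the cis isomer the two substituents are one axial and one equatorial in each chair.
Chair I (ethynyl axial, trifluoromethyl equatorial): E = 0.47 kcal/mol.
Chair II (ethynyl equatorial, trifluoromethyl axial): E = 2.46 kcal/mol.
Chair I is the more stable (lower-energy) conformer, and in that chair the trifluoromethyl group is equatorial.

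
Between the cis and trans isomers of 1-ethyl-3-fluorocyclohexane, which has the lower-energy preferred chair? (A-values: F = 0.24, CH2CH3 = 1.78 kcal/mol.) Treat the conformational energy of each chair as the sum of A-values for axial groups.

At 1,3 positions (parity same): cis → (e,e or a,a); trans → (a,e or e,a).
Best chair for cis: E = 0.00 kcal/mol; best chair for trans: E = 0.24 kcal/mol.
The cis isomer is lower by 0.24 kcal/mol.

cis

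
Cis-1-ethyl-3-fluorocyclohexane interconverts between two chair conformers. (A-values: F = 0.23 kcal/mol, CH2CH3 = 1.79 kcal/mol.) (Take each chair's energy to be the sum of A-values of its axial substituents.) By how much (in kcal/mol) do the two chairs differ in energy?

C1 and C3 have the same parity, so for the cis isomer the two substituents are e,e in one chair and a,a in the other.
Chair I (fluoro axial, ethyl axial): E = 2.02 kcal/mol.
Chair II (fluoro equatorial, ethyl equatorial): E = 0.00 kcal/mol.
ΔE = 2.02 − 0.00 = 2.02 kcal/mol; chair II is more stable.

2.02 kcal/mol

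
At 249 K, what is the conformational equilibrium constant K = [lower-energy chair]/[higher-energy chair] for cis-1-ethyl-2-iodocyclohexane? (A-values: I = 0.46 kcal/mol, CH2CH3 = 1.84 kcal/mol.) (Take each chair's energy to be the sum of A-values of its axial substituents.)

C1 and C2 have opposite parity, so for the cis isomer the two substituents are one axial and one equatorial in each chair.
Chair I (iodo axial, ethyl equatorial): E = 0.46 kcal/mol; chair II (iodo equatorial, ethyl axial): E = 1.84 kcal/mol.
ΔG = 1.38 kcal/mol between the two chairs.
K = exp(ΔG/RT) with R = 1.987×10⁻³ kcal mol⁻¹ K⁻¹ and T = 249 K gives K ≈ 16.3.

K ≈ 16.3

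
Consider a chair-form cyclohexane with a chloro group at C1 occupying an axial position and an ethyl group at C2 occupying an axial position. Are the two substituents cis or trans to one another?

C1 and C2 have opposite parity, so their axial bonds point in opposite directions.
With opposite-parity carbons, two substituents on the same face are one axial and one equatorial; opposite faces give both axial or both equatorial.
Here the groups are axial/axial → opposite face → trans.

trans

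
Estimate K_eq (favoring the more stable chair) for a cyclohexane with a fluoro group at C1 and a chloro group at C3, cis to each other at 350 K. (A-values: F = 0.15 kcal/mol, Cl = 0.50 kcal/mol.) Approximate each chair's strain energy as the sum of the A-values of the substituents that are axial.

C1 and C3 have the same parity, so for the cis isomer the two substituents are e,e in one chair and a,a in the other.
Chair I (fluoro axial, chloro axial): E = 0.65 kcal/mol; chair II (fluoro equatorial, chloro equatorial): E = 0.00 kcal/mol.
ΔG = 0.65 kcal/mol between the two chairs.
K = exp(ΔG/RT) with R = 1.987×10⁻³ kcal mol⁻¹ K⁻¹ and T = 350 K gives K ≈ 2.55.

K ≈ 2.55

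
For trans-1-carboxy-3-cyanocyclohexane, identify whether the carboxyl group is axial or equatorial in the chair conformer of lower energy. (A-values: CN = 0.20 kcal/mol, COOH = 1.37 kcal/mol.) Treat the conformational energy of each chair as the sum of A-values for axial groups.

C1 and C3 have the same parity, so for the trans isomer the two substituents are one axial and one equatorial in each chair.
Chair I (cyano axial, carboxyl equatorial): E = 0.20 kcal/mol.
Chair II (cyano equatorial, carboxyl axial): E = 1.37 kcal/mol.
Chair I is the more stable (lower-energy) conformer, and in that chair the carboxyl group is equatorial.

equatorial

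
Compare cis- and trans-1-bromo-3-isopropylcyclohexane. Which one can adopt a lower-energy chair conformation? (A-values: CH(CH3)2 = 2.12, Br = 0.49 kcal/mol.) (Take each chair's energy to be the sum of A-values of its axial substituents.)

cis

At 1,3 positions (parity same): cis → (e,e or a,a); trans → (a,e or e,a).
Best chair for cis: E = 0.00 kcal/mol; best chair for trans: E = 0.49 kcal/mol.
The cis isomer is lower by 0.49 kcal/mol.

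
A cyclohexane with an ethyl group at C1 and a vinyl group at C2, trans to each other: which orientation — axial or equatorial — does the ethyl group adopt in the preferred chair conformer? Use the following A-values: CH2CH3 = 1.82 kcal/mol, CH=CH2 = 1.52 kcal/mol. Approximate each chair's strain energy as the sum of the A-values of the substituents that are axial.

equatorial

C1 and C2 have opposite parity, so for the trans isomer the two substituents are e,e in one chair and a,a in the other.
Chair I (ethyl axial, vinyl axial): E = 3.34 kcal/mol.
Chair II (ethyl equatorial, vinyl equatorial): E = 0.00 kcal/mol.
Chair II is the more stable (lower-energy) conformer, and in that chair the ethyl group is equatorial.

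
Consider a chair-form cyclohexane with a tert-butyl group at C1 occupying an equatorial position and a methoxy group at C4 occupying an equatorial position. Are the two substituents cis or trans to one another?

C1 and C4 have opposite parity, so their axial bonds point in opposite directions.
With opposite-parity carbons, two substituents on the same face are one axial and one equatorial; opposite faces give both axial or both equatorial.
Here the groups are equatorial/equatorial → opposite face → trans.

trans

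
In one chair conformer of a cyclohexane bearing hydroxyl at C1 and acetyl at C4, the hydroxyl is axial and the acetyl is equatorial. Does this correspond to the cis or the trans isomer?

C1 and C4 have opposite parity, so their axial bonds point in opposite directions.
With opposite-parity carbons, two substituents on the same face are one axial and one equatorial; opposite faces give both axial or both equatorial.
Here the groups are axial/equatorial → same face → cis.

cis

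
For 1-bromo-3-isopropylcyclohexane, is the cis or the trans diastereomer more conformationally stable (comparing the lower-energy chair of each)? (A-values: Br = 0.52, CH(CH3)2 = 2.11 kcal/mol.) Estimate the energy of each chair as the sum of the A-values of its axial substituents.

cis

At 1,3 positions (parity same): cis → (e,e or a,a); trans → (a,e or e,a).
Best chair for cis: E = 0.00 kcal/mol; best chair for trans: E = 0.52 kcal/mol.
The cis isomer is lower by 0.52 kcal/mol.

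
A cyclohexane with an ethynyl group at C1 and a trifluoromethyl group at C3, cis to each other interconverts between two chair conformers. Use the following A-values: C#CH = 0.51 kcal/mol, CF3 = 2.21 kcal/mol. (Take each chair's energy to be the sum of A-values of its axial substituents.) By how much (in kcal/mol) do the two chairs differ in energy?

2.72 kcal/mol

C1 and C3 have the same parity, so for the cis isomer the two substituents are e,e in one chair and a,a in the other.
Chair I (ethynyl axial, trifluoromethyl axial): E = 2.72 kcal/mol.
Chair II (ethynyl equatorial, trifluoromethyl equatorial): E = 0.00 kcal/mol.
ΔE = 2.72 − 0.00 = 2.72 kcal/mol; chair II is more stable.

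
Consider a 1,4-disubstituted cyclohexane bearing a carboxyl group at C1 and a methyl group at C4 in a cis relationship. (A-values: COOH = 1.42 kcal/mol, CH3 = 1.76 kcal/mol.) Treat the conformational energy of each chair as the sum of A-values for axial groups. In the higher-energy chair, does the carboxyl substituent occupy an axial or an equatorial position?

equatorial

C1 and C4 have opposite parity, so for the cis isomer the two substituents are one axial and one equatorial in each chair.
Chair I (carboxyl axial, methyl equatorial): E = 1.42 kcal/mol.
Chair II (carboxyl equatorial, methyl axial): E = 1.76 kcal/mol.
Chair II is the less stable (higher-energy) conformer, and in that chair the carboxyl group is equatorial.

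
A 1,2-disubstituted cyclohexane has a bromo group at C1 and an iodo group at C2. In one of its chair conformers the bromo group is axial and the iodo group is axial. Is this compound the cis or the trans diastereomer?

trans

C1 and C2 have opposite parity, so their axial bonds point in opposite directions.
With opposite-parity carbons, two substituents on the same face are one axial and one equatorial; opposite faces give both axial or both equatorial.
Here the groups are axial/axial → opposite face → trans.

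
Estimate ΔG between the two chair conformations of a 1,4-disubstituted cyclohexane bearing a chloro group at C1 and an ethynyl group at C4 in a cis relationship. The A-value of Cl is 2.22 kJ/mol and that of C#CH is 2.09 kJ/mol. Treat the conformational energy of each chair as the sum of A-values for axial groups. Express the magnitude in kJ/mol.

0.13 kJ/mol

C1 and C4 have opposite parity, so for the cis isomer the two substituents are one axial and one equatorial in each chair.
Chair I (chloro axial, ethynyl equatorial): E = 2.22 kJ/mol.
Chair II (chloro equatorial, ethynyl axial): E = 2.09 kJ/mol.
ΔE = 2.22 − 2.09 = 0.13 kJ/mol; chair II is more stable.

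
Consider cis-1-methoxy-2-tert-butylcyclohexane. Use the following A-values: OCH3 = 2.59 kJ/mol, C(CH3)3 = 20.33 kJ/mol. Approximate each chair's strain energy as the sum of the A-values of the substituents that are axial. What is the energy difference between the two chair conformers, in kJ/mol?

C1 and C2 have opposite parity, so for the cis isomer the two substituents are one axial and one equatorial in each chair.
Chair I (methoxy axial, tert-butyl equatorial): E = 2.59 kJ/mol.
Chair II (methoxy equatorial, tert-butyl axial): E = 20.33 kJ/mol.
ΔE = 20.33 − 2.59 = 17.74 kJ/mol; chair I is more stable.

17.74 kJ/mol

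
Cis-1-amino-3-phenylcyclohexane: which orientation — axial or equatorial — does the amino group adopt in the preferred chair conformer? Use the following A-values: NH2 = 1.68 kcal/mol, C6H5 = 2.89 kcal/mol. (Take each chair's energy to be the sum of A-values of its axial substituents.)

equatorial

C1 and C3 have the same parity, so for the cis isomer the two substituents are e,e in one chair and a,a in the other.
Chair I (amino axial, phenyl axial): E = 4.57 kcal/mol.
Chair II (amino equatorial, phenyl equatorial): E = 0.00 kcal/mol.
Chair II is the more stable (lower-energy) conformer, and in that chair the amino group is equatorial.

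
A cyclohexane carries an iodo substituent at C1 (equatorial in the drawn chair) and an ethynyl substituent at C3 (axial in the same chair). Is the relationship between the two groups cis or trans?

C1 and C3 have the same parity, so their axial bonds point in the same direction.
With same-parity carbons, two substituents on the same face are both axial or both equatorial; opposite faces give one of each.
Here the groups are equatorial/axial → opposite face → trans.

trans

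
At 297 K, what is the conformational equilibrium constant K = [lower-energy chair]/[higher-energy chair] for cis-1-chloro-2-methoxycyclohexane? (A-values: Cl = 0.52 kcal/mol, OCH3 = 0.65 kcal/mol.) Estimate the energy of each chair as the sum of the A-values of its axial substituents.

C1 and C2 have opposite parity, so for the cis isomer the two substituents are one axial and one equatorial in each chair.
Chair I (chloro axial, methoxy equatorial): E = 0.52 kcal/mol; chair II (chloro equatorial, methoxy axial): E = 0.65 kcal/mol.
ΔG = 0.13 kcal/mol between the two chairs.
K = exp(ΔG/RT) with R = 1.987×10⁻³ kcal mol⁻¹ K⁻¹ and T = 297 K gives K ≈ 1.25.

K ≈ 1.25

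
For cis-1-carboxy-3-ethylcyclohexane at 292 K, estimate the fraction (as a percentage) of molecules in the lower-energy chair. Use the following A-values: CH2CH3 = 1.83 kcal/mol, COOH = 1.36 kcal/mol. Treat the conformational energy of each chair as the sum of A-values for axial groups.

C1 and C3 have the same parity, so for the cis isomer the two substituents are e,e in one chair and a,a in the other.
Chair I (ethyl axial, carboxyl axial): E = 3.19 kcal/mol; chair II (ethyl equatorial, carboxyl equatorial): E = 0.00 kcal/mol.
ΔG = 3.19 kcal/mol between the two chairs.
K = exp(ΔG/RT) with R = 1.987×10⁻³ kcal mol⁻¹ K⁻¹ and T = 292 K gives K ≈ 244.
Fraction in the lower-energy chair = K/(K+1) = 99.6%.

99.6%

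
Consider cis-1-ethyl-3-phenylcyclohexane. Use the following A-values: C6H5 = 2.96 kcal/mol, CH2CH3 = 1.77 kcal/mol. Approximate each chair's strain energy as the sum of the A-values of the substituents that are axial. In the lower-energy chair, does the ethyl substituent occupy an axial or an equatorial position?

equatorial

C1 and C3 have the same parity, so for the cis isomer the two substituents are e,e in one chair and a,a in the other.
Chair I (phenyl axial, ethyl axial): E = 4.73 kcal/mol.
Chair II (phenyl equatorial, ethyl equatorial): E = 0.00 kcal/mol.
Chair II is the more stable (lower-energy) conformer, and in that chair the ethyl group is equatorial.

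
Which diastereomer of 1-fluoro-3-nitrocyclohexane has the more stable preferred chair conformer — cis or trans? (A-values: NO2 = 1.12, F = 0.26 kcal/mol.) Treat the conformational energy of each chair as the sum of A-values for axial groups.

At 1,3 positions (parity same): cis → (e,e or a,a); trans → (a,e or e,a).
Best chair for cis: E = 0.00 kcal/mol; best chair for trans: E = 0.26 kcal/mol.
The cis isomer is lower by 0.26 kcal/mol.

cis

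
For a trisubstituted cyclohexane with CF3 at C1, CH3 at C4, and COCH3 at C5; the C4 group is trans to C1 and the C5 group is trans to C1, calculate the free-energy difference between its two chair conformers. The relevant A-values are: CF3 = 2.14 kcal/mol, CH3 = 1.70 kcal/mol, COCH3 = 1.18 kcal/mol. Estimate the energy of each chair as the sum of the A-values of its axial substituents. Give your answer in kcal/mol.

2.66 kcal/mol

Chair I (trifluoromethyl axial, methyl axial, acetyl equatorial): E = 3.84 kcal/mol.
Chair II (trifluoromethyl equatorial, methyl equatorial, acetyl axial): E = 1.18 kcal/mol.
ΔE = 3.84 − 1.18 = 2.66 kcal/mol; chair II is more stable.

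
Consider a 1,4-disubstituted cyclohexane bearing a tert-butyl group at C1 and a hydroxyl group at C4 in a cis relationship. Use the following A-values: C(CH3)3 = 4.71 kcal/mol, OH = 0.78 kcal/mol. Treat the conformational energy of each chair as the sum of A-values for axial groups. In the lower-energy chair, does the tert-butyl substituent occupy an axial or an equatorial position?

C1 and C4 have opposite parity, so for the cis isomer the two substituents are one axial and one equatorial in each chair.
Chair I (tert-butyl axial, hydroxyl equatorial): E = 4.71 kcal/mol.
Chair II (tert-butyl equatorial, hydroxyl axial): E = 0.78 kcal/mol.
Chair II is the more stable (lower-energy) conformer, and in that chair the tert-butyl group is equatorial.

equatorial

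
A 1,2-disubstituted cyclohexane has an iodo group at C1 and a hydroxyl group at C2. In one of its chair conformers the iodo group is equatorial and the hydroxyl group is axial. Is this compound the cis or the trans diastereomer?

C1 and C2 have opposite parity, so their axial bonds point in opposite directions.
With opposite-parity carbons, two substituents on the same face are one axial and one equatorial; opposite faces give both axial or both equatorial.
Here the groups are equatorial/axial → same face → cis.

cis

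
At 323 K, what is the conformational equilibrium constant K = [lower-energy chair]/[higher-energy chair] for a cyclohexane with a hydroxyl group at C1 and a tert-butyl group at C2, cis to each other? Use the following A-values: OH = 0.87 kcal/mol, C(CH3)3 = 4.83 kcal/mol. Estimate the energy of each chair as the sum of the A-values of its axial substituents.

C1 and C2 have opposite parity, so for the cis isomer the two substituents are one axial and one equatorial in each chair.
Chair I (hydroxyl axial, tert-butyl equatorial): E = 0.87 kcal/mol; chair II (hydroxyl equatorial, tert-butyl axial): E = 4.83 kcal/mol.
ΔG = 3.96 kcal/mol between the two chairs.
K = exp(ΔG/RT) with R = 1.987×10⁻³ kcal mol⁻¹ K⁻¹ and T = 323 K gives K ≈ 478.

K ≈ 478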